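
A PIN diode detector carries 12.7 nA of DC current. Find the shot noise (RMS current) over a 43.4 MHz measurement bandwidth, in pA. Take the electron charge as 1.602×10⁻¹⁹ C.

420 pA

I_n = √(2qI·B)
2qI·B = 2 × 1.602×10⁻¹⁹ × 1.27×10⁻⁸ × 4.34×10⁷ = 1.77×10⁻¹⁹ A²
I_n = √(1.77×10⁻¹⁹) = 4.20×10⁻¹⁰ A = 420 pA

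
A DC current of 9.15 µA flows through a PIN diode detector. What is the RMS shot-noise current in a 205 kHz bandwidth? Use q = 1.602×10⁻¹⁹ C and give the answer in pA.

I_n = √(2qI·B)
2qI·B = 2 × 1.602×10⁻¹⁹ × 9.15×10⁻⁶ × 2.05×10⁵ = 6.01×10⁻¹⁹ A²
I_n = √(6.01×10⁻¹⁹) = 7.75×10⁻¹⁰ A = 775 pA

775 pA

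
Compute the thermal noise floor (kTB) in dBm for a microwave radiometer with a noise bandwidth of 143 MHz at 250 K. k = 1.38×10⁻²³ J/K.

−93.1 dBm

P_n = kTB = 1.38×10⁻²³ × 250 × 1.43×10⁸ = 4.93×10⁻¹³ W
In dBm: 10 log₁₀(4.93×10⁻¹³ / 10⁻³) = −93.1 dBm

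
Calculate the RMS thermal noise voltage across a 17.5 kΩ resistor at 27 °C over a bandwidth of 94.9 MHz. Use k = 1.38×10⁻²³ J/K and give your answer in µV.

T = 27 °C + 273.15 = 300.15 K
V_n = √(4kTRB)
4kTRB = 4 × 1.38×10⁻²³ × 300.15 × 1.75×10⁴ × 9.49×10⁷ = 2.75×10⁻⁸ V²
V_n = √(2.75×10⁻⁸) = 1.66×10⁻⁴ V = 166 µV

166 µV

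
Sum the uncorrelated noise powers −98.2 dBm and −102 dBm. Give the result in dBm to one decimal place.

−96.7 dBm

Convert to linear, add, convert back:
P₁ = 1.51×10⁻¹³ W, P₂ = 6.31×10⁻¹⁴ W
P_tot = 2.14×10⁻¹³ W → 10 log₁₀(P_tot / 10⁻³) = −96.7 dBm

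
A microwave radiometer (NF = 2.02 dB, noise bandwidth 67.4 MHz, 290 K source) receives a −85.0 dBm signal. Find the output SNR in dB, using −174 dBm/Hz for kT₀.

Noise floor: N = −174 + 10 log₁₀(B) + NF
10 log₁₀(6.74×10⁷) = 78.29 dB
N = −174 + 78.29 + 2.02 = −93.69 dBm
SNR = P_sig − N = −85.0 − (−93.69) = 8.69 dB → 8.7 dB

8.7 dB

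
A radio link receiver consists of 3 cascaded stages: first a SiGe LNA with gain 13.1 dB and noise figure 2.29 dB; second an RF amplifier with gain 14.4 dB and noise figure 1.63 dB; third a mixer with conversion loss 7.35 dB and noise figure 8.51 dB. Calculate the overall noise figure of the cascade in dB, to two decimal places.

2.37 dB

Convert to linear (a loss of L dB is a gain of −L dB): F_i = 10^(NF_i/10), G_i = 10^(G_i,dB/10)
  Stage 1: F_1 = 10^(2.29/10) = 1.694, G_1 = 10^(13.1/10) = 20.42
  Stage 2: F_2 = 10^(1.63/10) = 1.455, G_2 = 10^(14.4/10) = 27.54
  Stage 3: F_3 = 10^(8.51/10) = 7.096, G_3 = 10^(−7.35/10) = 0.1841
Friis cascade:
  F = 1.694 + (1.455 − 1)/20.42 + (7.096 − 1)/562.3 = 1.727
NF = 10 log₁₀(1.727) = 2.37 dB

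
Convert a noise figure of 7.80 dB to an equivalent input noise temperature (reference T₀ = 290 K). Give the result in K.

F = 10^(7.80/10) = 6.0256
T_e = (F − 1)·T₀ = (6.0256 − 1) × 290 = 1457 K

1457 K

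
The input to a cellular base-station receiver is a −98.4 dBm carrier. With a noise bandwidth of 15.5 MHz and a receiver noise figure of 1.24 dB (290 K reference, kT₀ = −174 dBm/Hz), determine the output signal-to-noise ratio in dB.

Noise floor: N = −174 + 10 log₁₀(B) + NF
10 log₁₀(1.55×10⁷) = 71.9 dB
N = −174 + 71.9 + 1.24 = −100.86 dBm
SNR = P_sig − N = −98.4 − (−100.86) = 2.46 dB → 2.5 dB

2.5 dB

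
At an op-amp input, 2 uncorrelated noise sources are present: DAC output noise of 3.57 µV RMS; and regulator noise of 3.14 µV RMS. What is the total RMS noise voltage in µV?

4.75 µV

Uncorrelated sources add in power (mean-square): V_tot = √(ΣV_i²)
V_tot = √[(3.57×10⁻⁶)² + (3.14×10⁻⁶)²] = 4.75×10⁻⁶ V = 4.75 µV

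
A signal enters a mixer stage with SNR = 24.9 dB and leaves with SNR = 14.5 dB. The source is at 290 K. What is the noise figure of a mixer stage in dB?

10.4 dB

NF (dB) = SNR_in(dB) − SNR_out(dB) when the source is at T₀
NF = 24.9 − 14.5 = 10.4 dB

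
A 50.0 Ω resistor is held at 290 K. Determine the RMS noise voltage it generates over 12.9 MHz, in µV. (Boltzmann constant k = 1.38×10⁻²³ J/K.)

3.21 µV

V_n = √(4kTRB)
4kTRB = 4 × 1.38×10⁻²³ × 290 × 5.00×10¹ × 1.29×10⁷ = 1.03×10⁻¹¹ V²
V_n = √(1.03×10⁻¹¹) = 3.21×10⁻⁶ V = 3.21 µV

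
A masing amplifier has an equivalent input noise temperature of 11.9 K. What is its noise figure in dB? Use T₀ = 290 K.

0.175 dB

F = 1 + T_e/T₀ = 1 + 11.9/290 = 1.04103
NF = 10 log₁₀(1.04103) = 0.175 dB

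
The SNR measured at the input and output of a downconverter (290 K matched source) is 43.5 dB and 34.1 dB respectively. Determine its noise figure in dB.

9.4 dB

NF (dB) = SNR_in(dB) − SNR_out(dB) when the source is at T₀
NF = 43.5 − 34.1 = 9.4 dB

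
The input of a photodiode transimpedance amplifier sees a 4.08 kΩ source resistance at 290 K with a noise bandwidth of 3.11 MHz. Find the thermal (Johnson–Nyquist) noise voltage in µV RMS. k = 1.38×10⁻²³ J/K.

V_n = √(4kTRB)
4kTRB = 4 × 1.38×10⁻²³ × 290 × 4.08×10³ × 3.11×10⁶ = 2.03×10⁻¹⁰ V²
V_n = √(2.03×10⁻¹⁰) = 1.43×10⁻⁵ V = 14.3 µV

14.3 µV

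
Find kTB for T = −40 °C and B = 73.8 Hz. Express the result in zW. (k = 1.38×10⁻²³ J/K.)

T = −40 °C + 273.15 = 233.15 K
P_n = kTB = 1.38×10⁻²³ × 233.15 × 7.38×10¹ = 2.37×10⁻¹⁹ W = 237 zW

237 zW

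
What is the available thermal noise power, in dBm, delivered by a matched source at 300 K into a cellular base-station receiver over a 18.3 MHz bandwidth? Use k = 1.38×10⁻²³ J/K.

P_n = kTB = 1.38×10⁻²³ × 300 × 1.83×10⁷ = 7.58×10⁻¹⁴ W
In dBm: 10 log₁₀(7.58×10⁻¹⁴ / 10⁻³) = −101.2 dBm

−101.2 dBm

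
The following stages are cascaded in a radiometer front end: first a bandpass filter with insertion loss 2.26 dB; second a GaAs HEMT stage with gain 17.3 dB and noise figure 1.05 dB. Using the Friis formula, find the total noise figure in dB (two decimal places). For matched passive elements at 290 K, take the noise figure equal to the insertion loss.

3.31 dB

Convert to linear (a loss of L dB is a gain of −L dB): F_i = 10^(NF_i/10), G_i = 10^(G_i,dB/10)
  Stage 1: F_1 = 10^(2.26/10) = 1.683, G_1 = 10^(−2.26/10) = 0.5943
  Stage 2: F_2 = 10^(1.05/10) = 1.274, G_2 = 10^(17.3/10) = 53.70
Friis cascade:
  F = 1.683 + (1.274 − 1)/0.5943 = 2.143
NF = 10 log₁₀(2.143) = 3.31 dB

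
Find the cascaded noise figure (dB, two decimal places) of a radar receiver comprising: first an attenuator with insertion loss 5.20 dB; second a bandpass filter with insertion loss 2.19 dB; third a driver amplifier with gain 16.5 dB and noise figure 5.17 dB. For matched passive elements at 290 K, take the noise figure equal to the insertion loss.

12.56 dB

Convert to linear (a loss of L dB is a gain of −L dB): F_i = 10^(NF_i/10), G_i = 10^(G_i,dB/10)
  Stage 1: F_1 = 10^(5.20/10) = 3.311, G_1 = 10^(−5.20/10) = 0.3020
  Stage 2: F_2 = 10^(2.19/10) = 1.656, G_2 = 10^(−2.19/10) = 0.6039
  Stage 3: F_3 = 10^(5.17/10) = 3.289, G_3 = 10^(16.5/10) = 44.67
Friis cascade:
  F = 3.311 + (1.656 − 1)/0.3020 + (3.289 − 1)/0.1824 = 18.03
NF = 10 log₁₀(18.03) = 12.56 dB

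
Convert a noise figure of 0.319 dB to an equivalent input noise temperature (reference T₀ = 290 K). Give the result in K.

F = 10^(0.319/10) = 1.07622
T_e = (F − 1)·T₀ = (1.07622 − 1) × 290 = 22.1 K

22.1 K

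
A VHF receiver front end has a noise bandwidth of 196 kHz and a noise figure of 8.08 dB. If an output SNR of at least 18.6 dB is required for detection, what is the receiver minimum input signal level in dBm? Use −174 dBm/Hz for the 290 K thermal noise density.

−94.4 dBm

Sensitivity = −174 + 10 log₁₀(B) + NF + SNR_min
= −174 + 52.92 + 8.08 + 18.6
= −94.40 dBm → −94.4 dBm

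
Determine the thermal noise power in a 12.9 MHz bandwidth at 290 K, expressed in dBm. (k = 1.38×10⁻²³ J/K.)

P_n = kTB = 1.38×10⁻²³ × 290 × 1.29×10⁷ = 5.16×10⁻¹⁴ W
In dBm: 10 log₁₀(5.16×10⁻¹⁴ / 10⁻³) = −102.9 dBm

−102.9 dBm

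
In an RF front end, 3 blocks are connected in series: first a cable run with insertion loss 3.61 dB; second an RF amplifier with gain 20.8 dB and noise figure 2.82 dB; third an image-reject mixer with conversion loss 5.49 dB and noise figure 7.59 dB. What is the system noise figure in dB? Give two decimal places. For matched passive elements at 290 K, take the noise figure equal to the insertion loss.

Convert to linear (a loss of L dB is a gain of −L dB): F_i = 10^(NF_i/10), G_i = 10^(G_i,dB/10)
  Stage 1: F_1 = 10^(3.61/10) = 2.296, G_1 = 10^(−3.61/10) = 0.4355
  Stage 2: F_2 = 10^(2.82/10) = 1.914, G_2 = 10^(20.8/10) = 120.2
  Stage 3: F_3 = 10^(7.59/10) = 5.741, G_3 = 10^(−5.49/10) = 0.2825
Friis cascade:
  F = 2.296 + (1.914 − 1)/0.4355 + (5.741 − 1)/52.36 = 4.486
NF = 10 log₁₀(4.486) = 6.52 dB

6.52 dB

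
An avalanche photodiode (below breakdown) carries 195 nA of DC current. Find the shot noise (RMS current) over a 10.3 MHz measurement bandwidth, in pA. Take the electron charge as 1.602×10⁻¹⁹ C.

802 pA

I_n = √(2qI·B)
2qI·B = 2 × 1.602×10⁻¹⁹ × 1.95×10⁻⁷ × 1.03×10⁷ = 6.44×10⁻¹⁹ A²
I_n = √(6.44×10⁻¹⁹) = 8.02×10⁻¹⁰ A = 802 pA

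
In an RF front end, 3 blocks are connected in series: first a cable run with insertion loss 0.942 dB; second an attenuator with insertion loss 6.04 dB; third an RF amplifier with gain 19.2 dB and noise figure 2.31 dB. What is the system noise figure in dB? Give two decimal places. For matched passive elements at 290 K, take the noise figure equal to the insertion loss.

Convert to linear (a loss of L dB is a gain of −L dB): F_i = 10^(NF_i/10), G_i = 10^(G_i,dB/10)
  Stage 1: F_1 = 10^(0.942/10) = 1.242, G_1 = 10^(−0.942/10) = 0.8050
  Stage 2: F_2 = 10^(6.04/10) = 4.018, G_2 = 10^(−6.04/10) = 0.2489
  Stage 3: F_3 = 10^(2.31/10) = 1.702, G_3 = 10^(19.2/10) = 83.18
Friis cascade:
  F = 1.242 + (4.018 − 1)/0.8050 + (1.702 − 1)/0.2004 = 8.496
NF = 10 log₁₀(8.496) = 9.29 dB

9.29 dB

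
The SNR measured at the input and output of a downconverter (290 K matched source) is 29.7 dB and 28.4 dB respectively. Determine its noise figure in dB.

NF (dB) = SNR_in(dB) − SNR_out(dB) when the source is at T₀
NF = 29.7 − 28.4 = 1.3 dB

1.3 dB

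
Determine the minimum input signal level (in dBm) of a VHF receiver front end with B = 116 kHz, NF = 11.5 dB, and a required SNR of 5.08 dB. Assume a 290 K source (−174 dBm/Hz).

−106.8 dBm

Sensitivity = −174 + 10 log₁₀(B) + NF + SNR_min
= −174 + 50.64 + 11.5 + 5.08
= −106.78 dBm → −106.8 dBm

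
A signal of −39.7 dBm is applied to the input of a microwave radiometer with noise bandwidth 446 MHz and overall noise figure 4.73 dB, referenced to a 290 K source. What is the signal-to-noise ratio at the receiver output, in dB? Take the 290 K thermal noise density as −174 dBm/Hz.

43.1 dB

Noise floor: N = −174 + 10 log₁₀(B) + NF
10 log₁₀(4.46×10⁸) = 86.49 dB
N = −174 + 86.49 + 4.73 = −82.78 dBm
SNR = P_sig − N = −39.7 − (−82.78) = 43.08 dB → 43.1 dB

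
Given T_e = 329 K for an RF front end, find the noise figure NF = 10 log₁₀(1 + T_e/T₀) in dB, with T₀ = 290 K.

F = 1 + T_e/T₀ = 1 + 329/290 = 2.13448
NF = 10 log₁₀(2.13448) = 3.29 dB

3.29 dB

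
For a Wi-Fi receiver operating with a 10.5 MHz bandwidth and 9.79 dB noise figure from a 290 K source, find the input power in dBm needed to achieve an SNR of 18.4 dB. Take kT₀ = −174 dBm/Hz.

Sensitivity = −174 + 10 log₁₀(B) + NF + SNR_min
= −174 + 70.21 + 9.79 + 18.4
= −75.60 dBm → −75.6 dBm

−75.6 dBm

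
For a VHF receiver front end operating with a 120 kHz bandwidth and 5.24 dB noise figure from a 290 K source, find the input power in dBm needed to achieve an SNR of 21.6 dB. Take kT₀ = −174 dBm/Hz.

Sensitivity = −174 + 10 log₁₀(B) + NF + SNR_min
= −174 + 50.79 + 5.24 + 21.6
= −96.37 dBm → −96.4 dBm

−96.4 dBm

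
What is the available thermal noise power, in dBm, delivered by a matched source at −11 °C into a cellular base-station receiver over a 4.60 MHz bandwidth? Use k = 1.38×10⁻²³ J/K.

T = −11 °C + 273.15 = 262.15 K
P_n = kTB = 1.38×10⁻²³ × 262.15 × 4.60×10⁶ = 1.66×10⁻¹⁴ W
In dBm: 10 log₁₀(1.66×10⁻¹⁴ / 10⁻³) = −107.8 dBm

−107.8 dBm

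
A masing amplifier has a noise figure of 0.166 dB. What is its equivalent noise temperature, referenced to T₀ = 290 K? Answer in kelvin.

F = 10^(0.166/10) = 1.03896
T_e = (F − 1)·T₀ = (1.03896 − 1) × 290 = 11.3 K

11.3 K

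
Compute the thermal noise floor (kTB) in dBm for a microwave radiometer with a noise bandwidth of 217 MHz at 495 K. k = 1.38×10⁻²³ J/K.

−88.3 dBm

P_n = kTB = 1.38×10⁻²³ × 495 × 2.17×10⁸ = 1.48×10⁻¹² W
In dBm: 10 log₁₀(1.48×10⁻¹² / 10⁻³) = −88.3 dBm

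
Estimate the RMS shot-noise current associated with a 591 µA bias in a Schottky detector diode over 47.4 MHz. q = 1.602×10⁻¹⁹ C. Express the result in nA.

I_n = √(2qI·B)
2qI·B = 2 × 1.602×10⁻¹⁹ × 5.91×10⁻⁴ × 4.74×10⁷ = 8.98×10⁻¹⁵ A²
I_n = √(8.98×10⁻¹⁵) = 9.47×10⁻⁸ A = 94.7 nA

94.7 nA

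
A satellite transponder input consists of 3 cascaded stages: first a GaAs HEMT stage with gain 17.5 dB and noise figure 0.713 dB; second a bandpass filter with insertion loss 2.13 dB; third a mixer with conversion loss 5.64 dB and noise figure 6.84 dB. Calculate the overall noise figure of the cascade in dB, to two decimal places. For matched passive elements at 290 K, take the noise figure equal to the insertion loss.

Convert to linear (a loss of L dB is a gain of −L dB): F_i = 10^(NF_i/10), G_i = 10^(G_i,dB/10)
  Stage 1: F_1 = 10^(0.713/10) = 1.178, G_1 = 10^(17.5/10) = 56.23
  Stage 2: F_2 = 10^(2.13/10) = 1.633, G_2 = 10^(−2.13/10) = 0.6124
  Stage 3: F_3 = 10^(6.84/10) = 4.831, G_3 = 10^(−5.64/10) = 0.2729
Friis cascade:
  F = 1.178 + (1.633 − 1)/56.23 + (4.831 − 1)/34.43 = 1.301
NF = 10 log₁₀(1.301) = 1.14 dB

1.14 dB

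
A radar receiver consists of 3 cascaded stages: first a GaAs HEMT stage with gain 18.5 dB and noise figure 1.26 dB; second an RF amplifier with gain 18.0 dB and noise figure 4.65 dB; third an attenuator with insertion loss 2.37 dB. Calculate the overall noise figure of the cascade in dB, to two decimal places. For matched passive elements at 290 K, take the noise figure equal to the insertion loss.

Convert to linear (a loss of L dB is a gain of −L dB): F_i = 10^(NF_i/10), G_i = 10^(G_i,dB/10)
  Stage 1: F_1 = 10^(1.26/10) = 1.337, G_1 = 10^(18.5/10) = 70.79
  Stage 2: F_2 = 10^(4.65/10) = 2.917, G_2 = 10^(18.0/10) = 63.10
  Stage 3: F_3 = 10^(2.37/10) = 1.726, G_3 = 10^(−2.37/10) = 0.5794
Friis cascade:
  F = 1.337 + (2.917 − 1)/70.79 + (1.726 − 1)/4467 = 1.364
NF = 10 log₁₀(1.364) = 1.35 dB

1.35 dB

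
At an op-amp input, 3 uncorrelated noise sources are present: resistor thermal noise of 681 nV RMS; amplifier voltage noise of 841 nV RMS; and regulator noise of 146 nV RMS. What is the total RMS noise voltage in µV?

1.09 µV

Uncorrelated sources add in power (mean-square): V_tot = √(ΣV_i²)
V_tot = √[(6.81×10⁻⁷)² + (8.41×10⁻⁷)² + (1.46×10⁻⁷)²] = 1.09×10⁻⁶ V = 1.09 µV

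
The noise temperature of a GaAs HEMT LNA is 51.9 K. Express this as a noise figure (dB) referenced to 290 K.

0.715 dB

F = 1 + T_e/T₀ = 1 + 51.9/290 = 1.17897
NF = 10 log₁₀(1.17897) = 0.715 dB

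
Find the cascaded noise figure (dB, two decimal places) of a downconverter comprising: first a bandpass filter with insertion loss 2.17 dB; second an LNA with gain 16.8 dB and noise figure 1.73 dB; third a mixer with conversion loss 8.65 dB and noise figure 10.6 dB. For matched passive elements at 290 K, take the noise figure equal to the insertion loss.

Convert to linear (a loss of L dB is a gain of −L dB): F_i = 10^(NF_i/10), G_i = 10^(G_i,dB/10)
  Stage 1: F_1 = 10^(2.17/10) = 1.648, G_1 = 10^(−2.17/10) = 0.6067
  Stage 2: F_2 = 10^(1.73/10) = 1.489, G_2 = 10^(16.8/10) = 47.86
  Stage 3: F_3 = 10^(10.6/10) = 11.48, G_3 = 10^(−8.65/10) = 0.1365
Friis cascade:
  F = 1.648 + (1.489 − 1)/0.6067 + (11.48 − 1)/29.04 = 2.816
NF = 10 log₁₀(2.816) = 4.50 dB

4.50 dB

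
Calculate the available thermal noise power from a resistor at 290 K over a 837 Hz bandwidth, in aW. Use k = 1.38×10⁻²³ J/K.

P_n = kTB = 1.38×10⁻²³ × 290 × 8.37×10² = 3.35×10⁻¹⁸ W = 3.35 aW

3.35 aW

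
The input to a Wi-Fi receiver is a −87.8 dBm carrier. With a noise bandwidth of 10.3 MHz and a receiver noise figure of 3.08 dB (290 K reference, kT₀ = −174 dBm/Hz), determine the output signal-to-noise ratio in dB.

Noise floor: N = −174 + 10 log₁₀(B) + NF
10 log₁₀(1.03×10⁷) = 70.13 dB
N = −174 + 70.13 + 3.08 = −100.79 dBm
SNR = P_sig − N = −87.8 − (−100.79) = 12.99 dB → 13.0 dB

13.0 dB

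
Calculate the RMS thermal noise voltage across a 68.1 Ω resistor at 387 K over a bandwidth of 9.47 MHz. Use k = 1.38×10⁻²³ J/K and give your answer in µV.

3.71 µV

V_n = √(4kTRB)
4kTRB = 4 × 1.38×10⁻²³ × 387 × 6.81×10¹ × 9.47×10⁶ = 1.38×10⁻¹¹ V²
V_n = √(1.38×10⁻¹¹) = 3.71×10⁻⁶ V = 3.71 µV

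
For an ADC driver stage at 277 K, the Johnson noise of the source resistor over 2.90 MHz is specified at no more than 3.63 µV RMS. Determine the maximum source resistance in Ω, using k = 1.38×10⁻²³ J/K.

297 Ω

Johnson–Nyquist: V_n = √(4kTRB) ⇒ R = V_n² / (4kTB)
4kTB = 4 × 1.38×10⁻²³ × 277 × 2.90×10⁶ = 4.43×10⁻¹⁴
R = (3.63×10⁻⁶)² / 4.43×10⁻¹⁴ = 2.97×10² Ω = 297 Ω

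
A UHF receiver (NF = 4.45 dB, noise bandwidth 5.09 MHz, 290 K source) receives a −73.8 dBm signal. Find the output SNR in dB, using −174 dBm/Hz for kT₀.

28.7 dB

Noise floor: N = −174 + 10 log₁₀(B) + NF
10 log₁₀(5.09×10⁶) = 67.07 dB
N = −174 + 67.07 + 4.45 = −102.48 dBm
SNR = P_sig − N = −73.8 − (−102.48) = 28.68 dB → 28.7 dB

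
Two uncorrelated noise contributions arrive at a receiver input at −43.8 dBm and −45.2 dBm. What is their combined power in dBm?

−41.4 dBm

Convert to linear, add, convert back:
P₁ = 4.17×10⁻⁸ W, P₂ = 3.02×10⁻⁸ W
P_tot = 7.19×10⁻⁸ W → 10 log₁₀(P_tot / 10⁻³) = −41.4 dBm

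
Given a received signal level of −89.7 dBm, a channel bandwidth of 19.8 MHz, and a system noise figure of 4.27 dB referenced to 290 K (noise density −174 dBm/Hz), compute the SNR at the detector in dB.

7.1 dB

Noise floor: N = −174 + 10 log₁₀(B) + NF
10 log₁₀(1.98×10⁷) = 72.97 dB
N = −174 + 72.97 + 4.27 = −96.76 dBm
SNR = P_sig − N = −89.7 − (−96.76) = 7.06 dB → 7.1 dB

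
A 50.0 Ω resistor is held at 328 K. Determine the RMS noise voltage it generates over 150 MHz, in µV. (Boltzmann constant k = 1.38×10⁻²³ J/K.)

V_n = √(4kTRB)
4kTRB = 4 × 1.38×10⁻²³ × 328 × 5.00×10¹ × 1.50×10⁸ = 1.36×10⁻¹⁰ V²
V_n = √(1.36×10⁻¹⁰) = 1.17×10⁻⁵ V = 11.7 µV

11.7 µV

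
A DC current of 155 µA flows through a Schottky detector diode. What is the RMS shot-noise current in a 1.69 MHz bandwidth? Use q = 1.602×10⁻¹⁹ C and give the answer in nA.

9.16 nA

I_n = √(2qI·B)
2qI·B = 2 × 1.602×10⁻¹⁹ × 1.55×10⁻⁴ × 1.69×10⁶ = 8.39×10⁻¹⁷ A²
I_n = √(8.39×10⁻¹⁷) = 9.16×10⁻⁹ A = 9.16 nA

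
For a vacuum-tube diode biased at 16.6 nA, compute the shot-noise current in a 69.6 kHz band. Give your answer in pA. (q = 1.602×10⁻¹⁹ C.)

I_n = √(2qI·B)
2qI·B = 2 × 1.602×10⁻¹⁹ × 1.66×10⁻⁸ × 6.96×10⁴ = 3.70×10⁻²² A²
I_n = √(3.70×10⁻²²) = 1.92×10⁻¹¹ A = 19.2 pA

19.2 pA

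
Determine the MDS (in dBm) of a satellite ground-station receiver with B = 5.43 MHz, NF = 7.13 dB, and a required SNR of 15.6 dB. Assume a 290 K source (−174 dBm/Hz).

−83.9 dBm

Sensitivity = −174 + 10 log₁₀(B) + NF + SNR_min
= −174 + 67.35 + 7.13 + 15.6
= −83.92 dBm → −83.9 dBm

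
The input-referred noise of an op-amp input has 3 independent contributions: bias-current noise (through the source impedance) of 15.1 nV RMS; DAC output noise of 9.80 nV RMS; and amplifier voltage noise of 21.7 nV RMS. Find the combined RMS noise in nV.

28.2 nV

Uncorrelated sources add in power (mean-square): V_tot = √(ΣV_i²)
V_tot = √[(1.51×10⁻⁸)² + (9.80×10⁻⁹)² + (2.17×10⁻⁸)²] = 2.82×10⁻⁸ V = 28.2 nV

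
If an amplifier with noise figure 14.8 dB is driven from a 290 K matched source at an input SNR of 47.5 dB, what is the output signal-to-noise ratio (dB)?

By definition F = SNR_in/SNR_out, so in dB: SNR_out = SNR_in − NF
SNR_out = 47.5 − 14.8 = 32.7 dB

32.7 dB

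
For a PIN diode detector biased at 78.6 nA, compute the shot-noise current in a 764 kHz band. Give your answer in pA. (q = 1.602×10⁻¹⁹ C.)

I_n = √(2qI·B)
2qI·B = 2 × 1.602×10⁻¹⁹ × 7.86×10⁻⁸ × 7.64×10⁵ = 1.92×10⁻²⁰ A²
I_n = √(1.92×10⁻²⁰) = 1.39×10⁻¹⁰ A = 139 pA

139 pA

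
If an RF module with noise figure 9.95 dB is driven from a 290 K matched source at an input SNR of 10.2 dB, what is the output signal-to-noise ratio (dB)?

0.25 dB

By definition F = SNR_in/SNR_out, so in dB: SNR_out = SNR_in − NF
SNR_out = 10.2 − 9.95 = 0.25 dB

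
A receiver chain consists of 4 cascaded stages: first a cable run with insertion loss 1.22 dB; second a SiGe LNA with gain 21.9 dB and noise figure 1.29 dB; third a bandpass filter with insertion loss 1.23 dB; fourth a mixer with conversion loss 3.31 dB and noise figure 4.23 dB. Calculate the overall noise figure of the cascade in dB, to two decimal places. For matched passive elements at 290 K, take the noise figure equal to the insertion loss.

2.56 dB

Convert to linear (a loss of L dB is a gain of −L dB): F_i = 10^(NF_i/10), G_i = 10^(G_i,dB/10)
  Stage 1: F_1 = 10^(1.22/10) = 1.324, G_1 = 10^(−1.22/10) = 0.7551
  Stage 2: F_2 = 10^(1.29/10) = 1.346, G_2 = 10^(21.9/10) = 154.9
  Stage 3: F_3 = 10^(1.23/10) = 1.327, G_3 = 10^(−1.23/10) = 0.7534
  Stage 4: F_4 = 10^(4.23/10) = 2.649, G_4 = 10^(−3.31/10) = 0.4667
Friis cascade:
  F = 1.324 + (1.346 − 1)/0.7551 + (1.327 − 1)/116.9 + (2.649 − 1)/88.10 = 1.804
NF = 10 log₁₀(1.804) = 2.56 dB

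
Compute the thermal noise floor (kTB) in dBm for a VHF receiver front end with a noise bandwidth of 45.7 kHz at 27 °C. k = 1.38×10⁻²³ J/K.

T = 27 °C + 273.15 = 300.15 K
P_n = kTB = 1.38×10⁻²³ × 300.15 × 4.57×10⁴ = 1.89×10⁻¹⁶ W
In dBm: 10 log₁₀(1.89×10⁻¹⁶ / 10⁻³) = −127.2 dBm

−127.2 dBm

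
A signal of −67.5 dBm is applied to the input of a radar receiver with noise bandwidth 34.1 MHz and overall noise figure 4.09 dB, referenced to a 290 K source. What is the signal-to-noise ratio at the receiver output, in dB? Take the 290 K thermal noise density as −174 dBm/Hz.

27.1 dB

Noise floor: N = −174 + 10 log₁₀(B) + NF
10 log₁₀(3.41×10⁷) = 75.33 dB
N = −174 + 75.33 + 4.09 = −94.58 dBm
SNR = P_sig − N = −67.5 − (−94.58) = 27.08 dB → 27.1 dB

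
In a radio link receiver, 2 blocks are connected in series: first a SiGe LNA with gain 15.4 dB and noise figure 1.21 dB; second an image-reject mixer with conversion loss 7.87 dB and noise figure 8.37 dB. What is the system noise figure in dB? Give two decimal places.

Convert to linear (a loss of L dB is a gain of −L dB): F_i = 10^(NF_i/10), G_i = 10^(G_i,dB/10)
  Stage 1: F_1 = 10^(1.21/10) = 1.321, G_1 = 10^(15.4/10) = 34.67
  Stage 2: F_2 = 10^(8.37/10) = 6.871, G_2 = 10^(−7.87/10) = 0.1633
Friis cascade:
  F = 1.321 + (6.871 − 1)/34.67 = 1.491
NF = 10 log₁₀(1.491) = 1.73 dB

1.73 dB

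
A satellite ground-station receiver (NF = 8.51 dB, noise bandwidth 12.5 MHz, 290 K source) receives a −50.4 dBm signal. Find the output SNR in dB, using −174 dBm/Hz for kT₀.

44.1 dB

Noise floor: N = −174 + 10 log₁₀(B) + NF
10 log₁₀(1.25×10⁷) = 70.97 dB
N = −174 + 70.97 + 8.51 = −94.52 dBm
SNR = P_sig − N = −50.4 − (−94.52) = 44.12 dB → 44.1 dB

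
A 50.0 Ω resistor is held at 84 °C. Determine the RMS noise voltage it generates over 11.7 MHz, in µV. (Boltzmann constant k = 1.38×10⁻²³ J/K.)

T = 84 °C + 273.15 = 357.15 K
V_n = √(4kTRB)
4kTRB = 4 × 1.38×10⁻²³ × 357.15 × 5.00×10¹ × 1.17×10⁷ = 1.15×10⁻¹¹ V²
V_n = √(1.15×10⁻¹¹) = 3.40×10⁻⁶ V = 3.40 µV

3.40 µV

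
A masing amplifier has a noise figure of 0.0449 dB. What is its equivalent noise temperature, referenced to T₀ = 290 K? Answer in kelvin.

F = 10^(0.0449/10) = 1.01039
T_e = (F − 1)·T₀ = (1.01039 − 1) × 290 = 3.01 K

3.01 K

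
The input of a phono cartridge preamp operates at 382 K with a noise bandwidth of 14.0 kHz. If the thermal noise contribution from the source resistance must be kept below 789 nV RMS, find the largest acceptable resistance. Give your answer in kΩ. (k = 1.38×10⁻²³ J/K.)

Johnson–Nyquist: V_n = √(4kTRB) ⇒ R = V_n² / (4kTB)
4kTB = 4 × 1.38×10⁻²³ × 382 × 1.40×10⁴ = 2.95×10⁻¹⁶
R = (7.89×10⁻⁷)² / 2.95×10⁻¹⁶ = 2.11×10³ Ω = 2.11 kΩ

2.11 kΩ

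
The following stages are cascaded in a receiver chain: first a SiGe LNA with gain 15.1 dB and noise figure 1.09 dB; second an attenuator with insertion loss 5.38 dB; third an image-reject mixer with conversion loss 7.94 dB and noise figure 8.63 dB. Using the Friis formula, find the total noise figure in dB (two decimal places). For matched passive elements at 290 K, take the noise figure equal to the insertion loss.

Convert to linear (a loss of L dB is a gain of −L dB): F_i = 10^(NF_i/10), G_i = 10^(G_i,dB/10)
  Stage 1: F_1 = 10^(1.09/10) = 1.285, G_1 = 10^(15.1/10) = 32.36
  Stage 2: F_2 = 10^(5.38/10) = 3.451, G_2 = 10^(−5.38/10) = 0.2897
  Stage 3: F_3 = 10^(8.63/10) = 7.295, G_3 = 10^(−7.94/10) = 0.1607
Friis cascade:
  F = 1.285 + (3.451 − 1)/32.36 + (7.295 − 1)/9.376 = 2.032
NF = 10 log₁₀(2.032) = 3.08 dB

3.08 dB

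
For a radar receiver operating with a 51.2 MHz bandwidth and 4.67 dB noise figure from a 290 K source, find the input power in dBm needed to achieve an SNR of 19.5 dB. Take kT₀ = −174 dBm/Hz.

−72.7 dBm

Sensitivity = −174 + 10 log₁₀(B) + NF + SNR_min
= −174 + 77.09 + 4.67 + 19.5
= −72.74 dBm → −72.7 dBm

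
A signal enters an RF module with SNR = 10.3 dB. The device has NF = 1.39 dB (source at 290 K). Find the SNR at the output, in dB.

8.91 dB

By definition F = SNR_in/SNR_out, so in dB: SNR_out = SNR_in − NF
SNR_out = 10.3 − 1.39 = 8.91 dB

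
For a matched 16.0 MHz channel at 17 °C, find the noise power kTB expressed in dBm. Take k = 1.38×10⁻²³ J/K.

−101.9 dBm

T = 17 °C + 273.15 = 290.15 K
P_n = kTB = 1.38×10⁻²³ × 290.15 × 1.60×10⁷ = 6.41×10⁻¹⁴ W
In dBm: 10 log₁₀(6.41×10⁻¹⁴ / 10⁻³) = −101.9 dBm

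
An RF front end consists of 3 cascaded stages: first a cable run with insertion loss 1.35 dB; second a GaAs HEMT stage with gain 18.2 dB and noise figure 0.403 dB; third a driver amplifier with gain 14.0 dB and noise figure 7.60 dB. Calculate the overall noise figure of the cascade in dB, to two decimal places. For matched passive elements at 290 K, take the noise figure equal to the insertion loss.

2.03 dB

Convert to linear (a loss of L dB is a gain of −L dB): F_i = 10^(NF_i/10), G_i = 10^(G_i,dB/10)
  Stage 1: F_1 = 10^(1.35/10) = 1.365, G_1 = 10^(−1.35/10) = 0.7328
  Stage 2: F_2 = 10^(0.403/10) = 1.097, G_2 = 10^(18.2/10) = 66.07
  Stage 3: F_3 = 10^(7.60/10) = 5.754, G_3 = 10^(14.0/10) = 25.12
Friis cascade:
  F = 1.365 + (1.097 − 1)/0.7328 + (5.754 − 1)/48.42 = 1.595
NF = 10 log₁₀(1.595) = 2.03 dB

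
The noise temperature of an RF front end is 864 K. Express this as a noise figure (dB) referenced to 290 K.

6.00 dB

F = 1 + T_e/T₀ = 1 + 864/290 = 3.97931
NF = 10 log₁₀(3.97931) = 6.00 dB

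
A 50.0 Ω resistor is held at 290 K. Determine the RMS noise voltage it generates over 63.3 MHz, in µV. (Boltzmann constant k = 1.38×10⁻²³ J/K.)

7.12 µV

V_n = √(4kTRB)
4kTRB = 4 × 1.38×10⁻²³ × 290 × 5.00×10¹ × 6.33×10⁷ = 5.07×10⁻¹¹ V²
V_n = √(5.07×10⁻¹¹) = 7.12×10⁻⁶ V = 7.12 µV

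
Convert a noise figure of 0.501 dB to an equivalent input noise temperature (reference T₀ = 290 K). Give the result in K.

F = 10^(0.501/10) = 1.12228
T_e = (F − 1)·T₀ = (1.12228 − 1) × 290 = 35.5 K

35.5 K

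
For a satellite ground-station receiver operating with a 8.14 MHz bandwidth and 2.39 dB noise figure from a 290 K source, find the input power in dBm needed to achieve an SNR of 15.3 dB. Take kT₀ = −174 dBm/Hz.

−87.2 dBm

Sensitivity = −174 + 10 log₁₀(B) + NF + SNR_min
= −174 + 69.11 + 2.39 + 15.3
= −87.20 dBm → −87.2 dBm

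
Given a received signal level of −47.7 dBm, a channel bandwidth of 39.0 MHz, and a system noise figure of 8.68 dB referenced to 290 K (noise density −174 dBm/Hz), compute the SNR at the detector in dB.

Noise floor: N = −174 + 10 log₁₀(B) + NF
10 log₁₀(3.90×10⁷) = 75.91 dB
N = −174 + 75.91 + 8.68 = −89.41 dBm
SNR = P_sig − N = −47.7 − (−89.41) = 41.71 dB → 41.7 dB

41.7 dB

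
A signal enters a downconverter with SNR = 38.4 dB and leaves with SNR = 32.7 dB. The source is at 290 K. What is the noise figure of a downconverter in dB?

5.7 dB

NF (dB) = SNR_in(dB) − SNR_out(dB) when the source is at T₀
NF = 38.4 − 32.7 = 5.7 dB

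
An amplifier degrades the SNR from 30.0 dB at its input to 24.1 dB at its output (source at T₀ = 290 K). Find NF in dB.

NF (dB) = SNR_in(dB) − SNR_out(dB) when the source is at T₀
NF = 30.0 − 24.1 = 5.9 dB

5.9 dB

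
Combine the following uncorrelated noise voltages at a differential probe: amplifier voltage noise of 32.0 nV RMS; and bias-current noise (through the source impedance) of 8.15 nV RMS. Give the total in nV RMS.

33.0 nV

Uncorrelated sources add in power (mean-square): V_tot = √(ΣV_i²)
V_tot = √[(3.20×10⁻⁸)² + (8.15×10⁻⁹)²] = 3.30×10⁻⁸ V = 33.0 nV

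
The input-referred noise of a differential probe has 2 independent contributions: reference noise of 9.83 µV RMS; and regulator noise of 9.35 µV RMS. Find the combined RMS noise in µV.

Uncorrelated sources add in power (mean-square): V_tot = √(ΣV_i²)
V_tot = √[(9.83×10⁻⁶)² + (9.35×10⁻⁶)²] = 1.36×10⁻⁵ V = 13.6 µV

13.6 µV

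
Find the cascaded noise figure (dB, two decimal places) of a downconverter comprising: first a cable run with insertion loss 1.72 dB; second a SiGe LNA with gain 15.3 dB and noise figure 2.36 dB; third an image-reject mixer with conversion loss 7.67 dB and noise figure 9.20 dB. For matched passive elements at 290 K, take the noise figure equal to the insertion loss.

Convert to linear (a loss of L dB is a gain of −L dB): F_i = 10^(NF_i/10), G_i = 10^(G_i,dB/10)
  Stage 1: F_1 = 10^(1.72/10) = 1.486, G_1 = 10^(−1.72/10) = 0.6730
  Stage 2: F_2 = 10^(2.36/10) = 1.722, G_2 = 10^(15.3/10) = 33.88
  Stage 3: F_3 = 10^(9.20/10) = 8.318, G_3 = 10^(−7.67/10) = 0.1710
Friis cascade:
  F = 1.486 + (1.722 − 1)/0.6730 + (8.318 − 1)/22.80 = 2.879
NF = 10 log₁₀(2.879) = 4.59 dB

4.59 dB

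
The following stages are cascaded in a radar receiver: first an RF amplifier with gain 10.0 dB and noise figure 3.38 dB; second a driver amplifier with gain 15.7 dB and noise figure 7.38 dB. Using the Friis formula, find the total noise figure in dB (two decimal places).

Convert to linear (a loss of L dB is a gain of −L dB): F_i = 10^(NF_i/10), G_i = 10^(G_i,dB/10)
  Stage 1: F_1 = 10^(3.38/10) = 2.178, G_1 = 10^(10.0/10) = 10.00
  Stage 2: F_2 = 10^(7.38/10) = 5.470, G_2 = 10^(15.7/10) = 37.15
Friis cascade:
  F = 2.178 + (5.470 − 1)/10.00 = 2.625
NF = 10 log₁₀(2.625) = 4.19 dB

4.19 dB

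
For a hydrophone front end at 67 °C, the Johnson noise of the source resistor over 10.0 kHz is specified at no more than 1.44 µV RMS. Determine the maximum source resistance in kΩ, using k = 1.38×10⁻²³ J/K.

T = 67 °C + 273.15 = 340.15 K
Johnson–Nyquist: V_n = √(4kTRB) ⇒ R = V_n² / (4kTB)
4kTB = 4 × 1.38×10⁻²³ × 340.15 × 1.00×10⁴ = 1.88×10⁻¹⁶
R = (1.44×10⁻⁶)² / 1.88×10⁻¹⁶ = 1.10×10⁴ Ω = 11.0 kΩ

11.0 kΩ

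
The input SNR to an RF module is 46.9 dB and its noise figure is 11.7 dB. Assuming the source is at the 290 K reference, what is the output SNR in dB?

By definition F = SNR_in/SNR_out, so in dB: SNR_out = SNR_in − NF
SNR_out = 46.9 − 11.7 = 35.2 dB

35.2 dB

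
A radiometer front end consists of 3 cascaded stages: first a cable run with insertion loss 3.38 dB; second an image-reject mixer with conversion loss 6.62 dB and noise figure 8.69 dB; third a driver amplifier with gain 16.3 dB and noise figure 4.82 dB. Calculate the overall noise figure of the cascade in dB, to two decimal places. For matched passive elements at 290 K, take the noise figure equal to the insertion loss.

Convert to linear (a loss of L dB is a gain of −L dB): F_i = 10^(NF_i/10), G_i = 10^(G_i,dB/10)
  Stage 1: F_1 = 10^(3.38/10) = 2.178, G_1 = 10^(−3.38/10) = 0.4592
  Stage 2: F_2 = 10^(8.69/10) = 7.396, G_2 = 10^(−6.62/10) = 0.2178
  Stage 3: F_3 = 10^(4.82/10) = 3.034, G_3 = 10^(16.3/10) = 42.66
Friis cascade:
  F = 2.178 + (7.396 − 1)/0.4592 + (3.034 − 1)/0.1000 = 36.45
NF = 10 log₁₀(36.45) = 15.62 dB

15.62 dB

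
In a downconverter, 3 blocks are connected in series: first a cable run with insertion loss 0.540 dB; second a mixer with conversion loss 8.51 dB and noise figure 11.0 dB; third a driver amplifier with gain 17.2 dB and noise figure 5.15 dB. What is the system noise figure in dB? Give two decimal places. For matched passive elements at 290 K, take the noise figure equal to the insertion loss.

15.12 dB

Convert to linear (a loss of L dB is a gain of −L dB): F_i = 10^(NF_i/10), G_i = 10^(G_i,dB/10)
  Stage 1: F_1 = 10^(0.540/10) = 1.132, G_1 = 10^(−0.540/10) = 0.8831
  Stage 2: F_2 = 10^(11.0/10) = 12.59, G_2 = 10^(−8.51/10) = 0.1409
  Stage 3: F_3 = 10^(5.15/10) = 3.273, G_3 = 10^(17.2/10) = 52.48
Friis cascade:
  F = 1.132 + (12.59 − 1)/0.8831 + (3.273 − 1)/0.1245 = 32.52
NF = 10 log₁₀(32.52) = 15.12 dB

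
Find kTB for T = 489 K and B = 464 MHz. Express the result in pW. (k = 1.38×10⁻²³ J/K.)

P_n = kTB = 1.38×10⁻²³ × 489 × 4.64×10⁸ = 3.13×10⁻¹² W = 3.13 pW

3.13 pW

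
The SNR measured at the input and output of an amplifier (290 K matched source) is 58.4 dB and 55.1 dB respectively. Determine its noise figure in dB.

3.3 dB

NF (dB) = SNR_in(dB) − SNR_out(dB) when the source is at T₀
NF = 58.4 − 55.1 = 3.3 dB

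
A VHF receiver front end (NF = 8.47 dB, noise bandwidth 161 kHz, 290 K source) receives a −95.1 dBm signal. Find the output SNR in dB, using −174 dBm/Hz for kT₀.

Noise floor: N = −174 + 10 log₁₀(B) + NF
10 log₁₀(1.61×10⁵) = 52.07 dB
N = −174 + 52.07 + 8.47 = −113.46 dBm
SNR = P_sig − N = −95.1 − (−113.46) = 18.36 dB → 18.4 dB

18.4 dB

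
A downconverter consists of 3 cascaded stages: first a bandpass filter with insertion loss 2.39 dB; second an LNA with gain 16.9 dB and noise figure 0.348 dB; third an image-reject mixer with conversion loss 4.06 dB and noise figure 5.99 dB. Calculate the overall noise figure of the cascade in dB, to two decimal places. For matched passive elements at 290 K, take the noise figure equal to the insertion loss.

Convert to linear (a loss of L dB is a gain of −L dB): F_i = 10^(NF_i/10), G_i = 10^(G_i,dB/10)
  Stage 1: F_1 = 10^(2.39/10) = 1.734, G_1 = 10^(−2.39/10) = 0.5768
  Stage 2: F_2 = 10^(0.348/10) = 1.083, G_2 = 10^(16.9/10) = 48.98
  Stage 3: F_3 = 10^(5.99/10) = 3.972, G_3 = 10^(−4.06/10) = 0.3926
Friis cascade:
  F = 1.734 + (1.083 − 1)/0.5768 + (3.972 − 1)/28.25 = 1.984
NF = 10 log₁₀(1.984) = 2.97 dB

2.97 dB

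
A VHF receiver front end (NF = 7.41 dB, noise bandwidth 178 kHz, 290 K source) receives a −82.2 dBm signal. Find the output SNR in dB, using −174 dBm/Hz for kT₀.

Noise floor: N = −174 + 10 log₁₀(B) + NF
10 log₁₀(1.78×10⁵) = 52.5 dB
N = −174 + 52.5 + 7.41 = −114.09 dBm
SNR = P_sig − N = −82.2 − (−114.09) = 31.89 dB → 31.9 dB

31.9 dB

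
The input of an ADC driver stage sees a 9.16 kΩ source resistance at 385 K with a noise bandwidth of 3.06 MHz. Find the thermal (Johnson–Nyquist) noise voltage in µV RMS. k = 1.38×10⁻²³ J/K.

24.4 µV

V_n = √(4kTRB)
4kTRB = 4 × 1.38×10⁻²³ × 385 × 9.16×10³ × 3.06×10⁶ = 5.96×10⁻¹⁰ V²
V_n = √(5.96×10⁻¹⁰) = 2.44×10⁻⁵ V = 24.4 µV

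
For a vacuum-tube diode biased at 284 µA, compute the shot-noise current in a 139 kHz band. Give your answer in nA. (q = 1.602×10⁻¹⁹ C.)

3.56 nA

I_n = √(2qI·B)
2qI·B = 2 × 1.602×10⁻¹⁹ × 2.84×10⁻⁴ × 1.39×10⁵ = 1.26×10⁻¹⁷ A²
I_n = √(1.26×10⁻¹⁷) = 3.56×10⁻⁹ A = 3.56 nA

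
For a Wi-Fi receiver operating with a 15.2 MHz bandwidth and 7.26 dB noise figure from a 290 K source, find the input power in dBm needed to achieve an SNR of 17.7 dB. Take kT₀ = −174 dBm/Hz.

Sensitivity = −174 + 10 log₁₀(B) + NF + SNR_min
= −174 + 71.82 + 7.26 + 17.7
= −77.22 dBm → −77.2 dBm

−77.2 dBm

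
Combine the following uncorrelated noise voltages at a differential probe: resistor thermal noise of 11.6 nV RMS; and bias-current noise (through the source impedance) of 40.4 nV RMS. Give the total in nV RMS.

Uncorrelated sources add in power (mean-square): V_tot = √(ΣV_i²)
V_tot = √[(1.16×10⁻⁸)² + (4.04×10⁻⁸)²] = 4.20×10⁻⁸ V = 42.0 nV

42.0 nV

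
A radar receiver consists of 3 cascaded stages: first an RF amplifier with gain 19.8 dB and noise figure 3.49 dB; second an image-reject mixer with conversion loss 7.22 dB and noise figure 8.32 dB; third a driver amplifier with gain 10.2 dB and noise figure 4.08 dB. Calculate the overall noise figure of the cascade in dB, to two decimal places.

Convert to linear (a loss of L dB is a gain of −L dB): F_i = 10^(NF_i/10), G_i = 10^(G_i,dB/10)
  Stage 1: F_1 = 10^(3.49/10) = 2.234, G_1 = 10^(19.8/10) = 95.50
  Stage 2: F_2 = 10^(8.32/10) = 6.792, G_2 = 10^(−7.22/10) = 0.1897
  Stage 3: F_3 = 10^(4.08/10) = 2.559, G_3 = 10^(10.2/10) = 10.47
Friis cascade:
  F = 2.234 + (6.792 − 1)/95.50 + (2.559 − 1)/18.11 = 2.380
NF = 10 log₁₀(2.380) = 3.77 dB

3.77 dB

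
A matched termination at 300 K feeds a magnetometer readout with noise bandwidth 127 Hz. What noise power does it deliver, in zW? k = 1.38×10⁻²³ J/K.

526 zW

P_n = kTB = 1.38×10⁻²³ × 300 × 1.27×10² = 5.26×10⁻¹⁹ W = 526 zW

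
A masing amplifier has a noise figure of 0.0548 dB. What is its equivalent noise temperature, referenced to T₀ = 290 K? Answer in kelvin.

3.68 K

F = 10^(0.0548/10) = 1.0127
T_e = (F − 1)·T₀ = (1.0127 − 1) × 290 = 3.68 K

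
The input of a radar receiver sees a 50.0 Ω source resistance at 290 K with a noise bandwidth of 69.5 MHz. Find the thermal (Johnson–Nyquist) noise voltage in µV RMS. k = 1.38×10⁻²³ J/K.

7.46 µV

V_n = √(4kTRB)
4kTRB = 4 × 1.38×10⁻²³ × 290 × 5.00×10¹ × 6.95×10⁷ = 5.56×10⁻¹¹ V²
V_n = √(5.56×10⁻¹¹) = 7.46×10⁻⁶ V = 7.46 µV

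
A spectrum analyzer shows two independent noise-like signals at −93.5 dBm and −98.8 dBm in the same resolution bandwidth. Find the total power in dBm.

−92.4 dBm

Convert to linear, add, convert back:
P₁ = 4.47×10⁻¹³ W, P₂ = 1.32×10⁻¹³ W
P_tot = 5.79×10⁻¹³ W → 10 log₁₀(P_tot / 10⁻³) = −92.4 dBm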